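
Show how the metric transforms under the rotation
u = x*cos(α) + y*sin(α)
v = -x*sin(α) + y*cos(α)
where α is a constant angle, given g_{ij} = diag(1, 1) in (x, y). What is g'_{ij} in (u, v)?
Invert the transformation: x = u*cos(α) - v*sin(α), y = u*sin(α) + v*cos(α)
g'_{ij} = (∂x^k/∂x'^i)(∂x^l/∂x'^j) g_{kl}; with g_{kl} = δ_{kl} this is Σ_k (∂x^k/∂x'^i)(∂x^k/∂x'^j).
Jacobian: ∂x/∂u = cos(α), ∂x/∂v = -sin(α), ∂y/∂u = sin(α), ∂y/∂v = cos(α)
g'_{uu} = (cos(α))(cos(α)) + (sin(α))(sin(α)) = 1
g'_{uv} = (cos(α))(-sin(α)) + (sin(α))(cos(α)) = 0
g'_{vv} = (-sin(α))(-sin(α)) + (cos(α))(cos(α)) = 1
g'_{ij} = diag(1, 1)
The Euclidean metric is invariant under rotations.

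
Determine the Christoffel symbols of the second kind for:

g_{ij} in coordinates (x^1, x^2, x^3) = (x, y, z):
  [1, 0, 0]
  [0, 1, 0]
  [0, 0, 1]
Using Γ^k_{ij} = (1/2) g^{km} (∂_i g_{mj} + ∂_j g_{mi} - ∂_m g_{ij}); the metric is diagonal, so only the m = k term contributes.
Every metric component is constant, so all ∂_m g_{ij} = 0 and every Christoffel symbol vanishes.
All Christoffel symbols are zero.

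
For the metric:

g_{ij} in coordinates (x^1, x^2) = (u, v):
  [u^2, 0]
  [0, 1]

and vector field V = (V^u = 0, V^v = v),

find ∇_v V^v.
Non-zero Christoffel symbols:
Γ^u_{u u} = 1/u
∇_v V^v = ∂_v V^v + Γ^v_{v j} V^j
  = (1) + (0)(0) + (0)(v)
  = 1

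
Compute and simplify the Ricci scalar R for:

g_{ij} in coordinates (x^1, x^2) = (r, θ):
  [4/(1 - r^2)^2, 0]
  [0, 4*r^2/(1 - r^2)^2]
Non-zero Christoffel symbols (Γ^k_{ij} = Γ^k_{ji}):
Γ^r_{r r} = 2*r/(1 - r^2)
Γ^r_{θ θ} = (r^3 + r)/(r^2 - 1)
Γ^θ_{r θ} = (-r^2 - 1)/(r^3 - r)
Ricci tensor (R_{ij} = R^k_{ikj}): R_{rr} = -4/(r^2 - 1)^2, R_{rθ} = 0, R_{θθ} = -4*r^2/(r^2 - 1)^2
Inverse metric: g^{rr} = (1 - r^2)^2/4, g^{θθ} = (1 - r^2)^2/(4*r^2)
R = g^{ij} R_{ij} = ((1 - r^2)^2/4)(-4/(r^2 - 1)^2) + ((1 - r^2)^2/(4*r^2))(-4*r^2/(r^2 - 1)^2) = -2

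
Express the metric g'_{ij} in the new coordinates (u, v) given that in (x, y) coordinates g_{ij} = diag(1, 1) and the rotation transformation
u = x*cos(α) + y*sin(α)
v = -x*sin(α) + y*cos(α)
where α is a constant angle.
Invert the transformation: x = u*cos(α) - v*sin(α), y = u*sin(α) + v*cos(α)
g'_{ij} = (∂x^k/∂x'^i)(∂x^l/∂x'^j) g_{kl}; with g_{kl} = δ_{kl} this is Σ_k (∂x^k/∂x'^i)(∂x^k/∂x'^j).
Jacobian: ∂x/∂u = cos(α), ∂x/∂v = -sin(α), ∂y/∂u = sin(α), ∂y/∂v = cos(α)
g'_{uu} = (cos(α))(cos(α)) + (sin(α))(sin(α)) = 1
g'_{uv} = (cos(α))(-sin(α)) + (sin(α))(cos(α)) = 0
g'_{vv} = (-sin(α))(-sin(α)) + (cos(α))(cos(α)) = 1
g'_{ij} = diag(1, 1)
The Euclidean metric is invariant under rotations.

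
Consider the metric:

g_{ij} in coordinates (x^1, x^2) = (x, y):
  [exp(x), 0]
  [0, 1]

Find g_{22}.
With x^1 = x, x^2 = y, g_{22} = g_{yy} is the row-2, column-2 entry of the matrix.
g_{22} = 1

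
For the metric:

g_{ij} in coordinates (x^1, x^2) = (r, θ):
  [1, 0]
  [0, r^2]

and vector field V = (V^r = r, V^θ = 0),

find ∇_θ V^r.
Non-zero Christoffel symbols:
Γ^r_{θ θ} = -r
Γ^θ_{r θ} = 1/r
∇_θ V^r = ∂_θ V^r + Γ^r_{θ j} V^j
  = (0) + (0)(r) + (-r)(0)
  = 0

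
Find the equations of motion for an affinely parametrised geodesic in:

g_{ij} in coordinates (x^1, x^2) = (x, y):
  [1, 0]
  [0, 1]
Geodesic equation: d^2x^k/dλ^2 + Γ^k_{ij} (dx^i/dλ)(dx^j/dλ) = 0.
All Christoffel symbols vanish, so the geodesics are straight lines:
d^2x/dλ^2 = 0
d^2y/dλ^2 = 0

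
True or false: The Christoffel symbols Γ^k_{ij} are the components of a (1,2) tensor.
Under a change of coordinates Γ picks up an inhomogeneous term ∂²x/∂x'∂x'; e.g. Γ = 0 in Cartesian coordinates but Γ^r_{θθ} = -r in polar coordinates on the same flat plane.
False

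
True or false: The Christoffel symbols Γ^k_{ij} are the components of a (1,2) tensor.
Under a change of coordinates Γ picks up an inhomogeneous term ∂²x/∂x'∂x'; e.g. Γ = 0 in Cartesian coordinates but Γ^r_{θθ} = -r in polar coordinates on the same flat plane.
False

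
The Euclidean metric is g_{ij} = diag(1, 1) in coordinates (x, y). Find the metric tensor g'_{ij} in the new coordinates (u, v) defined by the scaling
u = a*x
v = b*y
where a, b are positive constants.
Invert the transformation: x = u/a, y = v/b
g'_{ij} = (∂x^k/∂x'^i)(∂x^l/∂x'^j) g_{kl}; with g_{kl} = δ_{kl} this is Σ_k (∂x^k/∂x'^i)(∂x^k/∂x'^j).
Jacobian: ∂x/∂u = 1/a, ∂x/∂v = 0, ∂y/∂u = 0, ∂y/∂v = 1/b
g'_{uu} = (1/a)(1/a) + (0)(0) = 1/a^2
g'_{uv} = (1/a)(0) + (0)(1/b) = 0
g'_{vv} = (0)(0) + (1/b)(1/b) = 1/b^2
g'_{ij} = diag(1/a^2, 1/b^2)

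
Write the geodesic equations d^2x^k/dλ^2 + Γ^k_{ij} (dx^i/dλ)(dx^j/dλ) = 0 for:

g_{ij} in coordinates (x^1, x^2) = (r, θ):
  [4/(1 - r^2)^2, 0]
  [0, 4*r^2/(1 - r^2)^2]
Geodesic equation: d^2x^k/dλ^2 + Γ^k_{ij} (dx^i/dλ)(dx^j/dλ) = 0.
Non-zero Christoffel symbols:
Γ^r_{r r} = 2*r/(1 - r^2)
Γ^r_{θ θ} = (r^3 + r)/(r^2 - 1)
Γ^θ_{r θ} = (-r^2 - 1)/(r^3 - r)
Substituting (the symmetric pair Γ^k_{ij}, Γ^k_{ji} combines into a factor 2):
d^2r/dλ^2 + (2*r/(1 - r^2)) (dr/dλ)^2 + ((r^3 + r)/(r^2 - 1)) (dθ/dλ)^2 = 0
d^2θ/dλ^2 + ((-2*r^2 - 2)/(r^3 - r)) (dr/dλ)(dθ/dλ) = 0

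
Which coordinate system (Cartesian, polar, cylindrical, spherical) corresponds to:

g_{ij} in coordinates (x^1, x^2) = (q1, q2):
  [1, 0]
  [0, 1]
All components are constant and the metric is the identity, i.e. orthonormal rectilinear coordinates.
Cartesian (2D) coordinates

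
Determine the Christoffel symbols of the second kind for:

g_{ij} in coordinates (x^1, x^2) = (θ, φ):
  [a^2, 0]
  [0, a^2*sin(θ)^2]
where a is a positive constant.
Using Γ^k_{ij} = (1/2) g^{km} (∂_i g_{mj} + ∂_j g_{mi} - ∂_m g_{ij}); the metric is diagonal, so only the m = k term contributes.
Non-zero symbols (using the symmetry Γ^k_{ij} = Γ^k_{ji}):
Γ^θ_{φ φ} = (1/2) g^{θθ} (∂_φ g_{θφ} + ∂_φ g_{θφ} - ∂_θ g_{φφ}) = (1/2)(1/a^2)((0) + (0) - (a^2*sin(2*θ))) = -sin(2*θ)/2
Γ^φ_{θ φ} = (1/2) g^{φφ} (∂_θ g_{φφ} + ∂_φ g_{φθ} - ∂_φ g_{θφ}) = (1/2)(1/(a^2*sin(θ)^2))((a^2*sin(2*θ)) + (0) - (0)) = 1/tan(θ)
All other Christoffel symbols are zero.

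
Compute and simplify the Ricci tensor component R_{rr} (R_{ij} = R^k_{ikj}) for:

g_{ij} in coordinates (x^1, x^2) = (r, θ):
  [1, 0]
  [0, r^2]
Non-zero Christoffel symbols (Γ^k_{ij} = Γ^k_{ji}):
Γ^r_{θ θ} = -r
Γ^θ_{r θ} = 1/r
R^r_{r r r} = 0 (a repeated index in an antisymmetric pair)
R^θ_{r θ r} = ∂_θ Γ^θ_{r r} - ∂_r Γ^θ_{r θ} + Γ^θ_{θ m} Γ^m_{r r} - Γ^θ_{r m} Γ^m_{r θ}
  = (0) - (-1/r^2) + (0) - (1/r^2) = 0
R_{rr} = R^r_{r r r} + R^θ_{r θ r} = (0) + (0) = 0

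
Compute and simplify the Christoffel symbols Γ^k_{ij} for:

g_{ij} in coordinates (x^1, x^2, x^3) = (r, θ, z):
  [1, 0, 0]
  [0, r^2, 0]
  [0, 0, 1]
Using Γ^k_{ij} = (1/2) g^{km} (∂_i g_{mj} + ∂_j g_{mi} - ∂_m g_{ij}); the metric is diagonal, so only the m = k term contributes.
Non-zero symbols (using the symmetry Γ^k_{ij} = Γ^k_{ji}):
Γ^r_{θ θ} = (1/2) g^{rr} (∂_θ g_{rθ} + ∂_θ g_{rθ} - ∂_r g_{θθ}) = (1/2)(1)((0) + (0) - (2*r)) = -r
Γ^θ_{r θ} = (1/2) g^{θθ} (∂_r g_{θθ} + ∂_θ g_{θr} - ∂_θ g_{rθ}) = (1/2)(1/r^2)((2*r) + (0) - (0)) = 1/r
All other Christoffel symbols are zero.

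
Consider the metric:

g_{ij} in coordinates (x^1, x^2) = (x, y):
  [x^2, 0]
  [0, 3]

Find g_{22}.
With x^1 = x, x^2 = y, g_{22} = g_{yy} is the row-2, column-2 entry of the matrix.
g_{22} = 3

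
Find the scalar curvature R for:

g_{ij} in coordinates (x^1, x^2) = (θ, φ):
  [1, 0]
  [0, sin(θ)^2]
Non-zero Christoffel symbols (Γ^k_{ij} = Γ^k_{ji}):
Γ^θ_{φ φ} = -sin(2*θ)/2
Γ^φ_{θ φ} = 1/tan(θ)
Ricci tensor (R_{ij} = R^k_{ikj}): R_{θθ} = 1, R_{θφ} = 0, R_{φφ} = sin(θ)^2
Inverse metric: g^{θθ} = 1, g^{φφ} = 1/sin(θ)^2
R = g^{ij} R_{ij} = (1)(1) + (1/sin(θ)^2)(sin(θ)^2) = 2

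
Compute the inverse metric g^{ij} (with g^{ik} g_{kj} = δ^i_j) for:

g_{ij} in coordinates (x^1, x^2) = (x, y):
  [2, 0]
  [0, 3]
The metric is diagonal, so g^{ij} is diagonal with entries 1/g_{ii}: diag(1/2, 1/3).
g^{ij}:
  [1/2, 0]
  [0, 1/3]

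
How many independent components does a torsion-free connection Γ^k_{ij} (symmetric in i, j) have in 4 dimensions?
Γ^k_{ij} has n choices for the upper index and n(n+1)/2 independent symmetric lower index pairs.
Total = 4 × 4×5/2 = 4 × 10 = 40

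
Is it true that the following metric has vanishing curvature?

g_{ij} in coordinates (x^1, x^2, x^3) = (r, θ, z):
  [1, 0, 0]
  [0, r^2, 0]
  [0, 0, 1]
Non-zero Christoffel symbols:
Γ^r_{θ θ} = -r
Γ^θ_{r θ} = 1/r
Ricci tensor: R_{rr} = 0, R_{rθ} = 0, R_{rz} = 0, R_{θθ} = 0, R_{θz} = 0, R_{zz} = 0
All R_{ij} vanish; in 3 dimensions the Riemann tensor is fully determined by the Ricci tensor, so R^i_{jkl} = 0: the metric is flat (curvilinear coordinates on flat space).
Yes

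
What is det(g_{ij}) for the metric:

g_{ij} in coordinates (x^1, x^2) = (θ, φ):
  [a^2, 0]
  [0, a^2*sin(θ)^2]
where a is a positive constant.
For a 2×2 metric: det(g) = g_{11}·g_{22} - g_{12}·g_{21}
= (a^2)·(a^2*sin(θ)^2) - (0)·(0)
= a^4*sin(θ)^2 - 0
det(g) = a^4*sin(θ)^2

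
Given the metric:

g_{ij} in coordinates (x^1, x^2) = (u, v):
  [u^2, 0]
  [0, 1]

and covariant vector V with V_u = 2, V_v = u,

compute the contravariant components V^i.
Inverse metric (diagonal): g^{uu} = 1/u^2, g^{vv} = 1
V^i = g^{ij} V_j:
V^u = (1/u^2)(2) + (0)(u) = 2/u^2
V^v = (0)(2) + (1)(u) = u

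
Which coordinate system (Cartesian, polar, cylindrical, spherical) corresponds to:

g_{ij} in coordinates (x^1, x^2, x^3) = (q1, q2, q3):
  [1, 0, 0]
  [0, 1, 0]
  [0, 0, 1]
All components are constant and the metric is the identity, i.e. orthonormal rectilinear coordinates.
Cartesian (3D) coordinates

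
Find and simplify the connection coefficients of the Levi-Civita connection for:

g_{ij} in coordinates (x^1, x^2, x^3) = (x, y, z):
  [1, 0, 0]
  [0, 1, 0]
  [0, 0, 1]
Using Γ^k_{ij} = (1/2) g^{km} (∂_i g_{mj} + ∂_j g_{mi} - ∂_m g_{ij}); the metric is diagonal, so only the m = k term contributes.
Every metric component is constant, so all ∂_m g_{ij} = 0 and every Christoffel symbol vanishes.
All Christoffel symbols are zero.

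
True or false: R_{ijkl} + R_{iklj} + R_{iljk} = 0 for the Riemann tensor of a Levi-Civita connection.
This is the first (algebraic) Bianchi identity.
True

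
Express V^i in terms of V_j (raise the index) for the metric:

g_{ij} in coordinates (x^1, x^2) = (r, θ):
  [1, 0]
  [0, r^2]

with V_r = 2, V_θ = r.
Inverse metric (diagonal): g^{rr} = 1, g^{θθ} = 1/r^2
V^i = g^{ij} V_j:
V^r = (1)(2) + (0)(r) = 2
V^θ = (0)(2) + (1/r^2)(r) = 1/r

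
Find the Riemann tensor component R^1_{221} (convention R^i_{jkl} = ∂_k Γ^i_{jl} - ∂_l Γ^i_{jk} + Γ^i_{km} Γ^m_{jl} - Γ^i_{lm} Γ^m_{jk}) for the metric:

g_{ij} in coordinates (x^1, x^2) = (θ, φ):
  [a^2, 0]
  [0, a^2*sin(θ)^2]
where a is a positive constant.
Non-zero Christoffel symbols (Γ^k_{ij} = Γ^k_{ji}):
Γ^θ_{φ φ} = -sin(2*θ)/2
Γ^φ_{θ φ} = 1/tan(θ)
R^θ_{φ φ θ} = ∂_φ Γ^θ_{φ θ} - ∂_θ Γ^θ_{φ φ} + Γ^θ_{φ m} Γ^m_{φ θ} - Γ^θ_{θ m} Γ^m_{φ φ}
  = (0) - (-cos(2*θ)) + (-cos(θ)^2) - (0) = -sin(θ)^2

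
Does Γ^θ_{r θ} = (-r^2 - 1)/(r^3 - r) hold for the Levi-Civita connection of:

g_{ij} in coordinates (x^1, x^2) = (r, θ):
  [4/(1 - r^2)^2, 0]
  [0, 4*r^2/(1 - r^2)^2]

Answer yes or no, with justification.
Γ^θ_{r θ} = (1/2) g^{θθ} (∂_r g_{θθ} + ∂_θ g_{θr} - ∂_θ g_{rθ}) = (1/2)((1 - r^2)^2/(4*r^2))((-8*(r^3 + r)/(r^2 - 1)^3) + (0) - (0)) = (-r^2 - 1)/(r^3 - r)
This equals the proposed value (-r^2 - 1)/(r^3 - r).
Yes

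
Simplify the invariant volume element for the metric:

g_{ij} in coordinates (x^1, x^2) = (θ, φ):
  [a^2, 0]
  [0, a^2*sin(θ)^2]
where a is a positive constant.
det(g) = a^4*sin(θ)^2
√|det(g)| = a^2*sin(θ) (taking 0 < θ < π so that |sin(θ)| = sin(θ))
Volume element: dV = a^2*sin(θ) dθ dφ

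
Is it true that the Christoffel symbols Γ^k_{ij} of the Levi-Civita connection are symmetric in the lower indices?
The Levi-Civita connection is torsion-free, which is exactly Γ^k_{ij} = Γ^k_{ji}.
Yes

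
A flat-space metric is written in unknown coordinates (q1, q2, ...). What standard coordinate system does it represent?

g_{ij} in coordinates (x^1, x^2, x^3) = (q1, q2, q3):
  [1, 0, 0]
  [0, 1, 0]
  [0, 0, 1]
All components are constant and the metric is the identity, i.e. orthonormal rectilinear coordinates.
Cartesian (3D) coordinates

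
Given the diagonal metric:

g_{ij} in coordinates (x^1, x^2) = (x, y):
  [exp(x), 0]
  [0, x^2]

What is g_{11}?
With x^1 = x, x^2 = y, g_{11} = g_{xx} is the row-1, column-1 entry of the matrix.
g_{11} = exp(x)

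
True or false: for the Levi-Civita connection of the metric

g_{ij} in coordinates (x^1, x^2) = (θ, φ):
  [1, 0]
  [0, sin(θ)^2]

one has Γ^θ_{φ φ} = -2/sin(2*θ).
Γ^θ_{φ φ} = (1/2) g^{θθ} (∂_φ g_{θφ} + ∂_φ g_{θφ} - ∂_θ g_{φφ}) = (1/2)(1)((0) + (0) - (sin(2*θ))) = -sin(2*θ)/2
This differs from the proposed value -2/sin(2*θ).
False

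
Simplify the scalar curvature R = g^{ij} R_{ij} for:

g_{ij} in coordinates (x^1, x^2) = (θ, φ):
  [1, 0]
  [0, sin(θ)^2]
Non-zero Christoffel symbols (Γ^k_{ij} = Γ^k_{ji}):
Γ^θ_{φ φ} = -sin(2*θ)/2
Γ^φ_{θ φ} = 1/tan(θ)
Ricci tensor (R_{ij} = R^k_{ikj}): R_{θθ} = 1, R_{θφ} = 0, R_{φφ} = sin(θ)^2
Inverse metric: g^{θθ} = 1, g^{φφ} = 1/sin(θ)^2
R = g^{ij} R_{ij} = (1)(1) + (1/sin(θ)^2)(sin(θ)^2) = 2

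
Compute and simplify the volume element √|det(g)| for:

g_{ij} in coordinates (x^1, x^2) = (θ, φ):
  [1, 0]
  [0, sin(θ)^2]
det(g) = sin(θ)^2
√|det(g)| = sin(θ) (taking 0 < θ < π so that |sin(θ)| = sin(θ))
Volume element: dV = sin(θ) dθ dφ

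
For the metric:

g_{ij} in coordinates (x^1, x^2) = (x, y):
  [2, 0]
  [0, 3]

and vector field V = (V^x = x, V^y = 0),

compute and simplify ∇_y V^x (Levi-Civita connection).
All Christoffel symbols are zero.
∇_y V^x = ∂_y V^x + Γ^x_{y j} V^j
  = (0) + (0)(x) + (0)(0)
  = 0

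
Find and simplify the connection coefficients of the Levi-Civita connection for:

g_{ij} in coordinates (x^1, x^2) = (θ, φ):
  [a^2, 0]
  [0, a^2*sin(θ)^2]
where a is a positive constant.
Using Γ^k_{ij} = (1/2) g^{km} (∂_i g_{mj} + ∂_j g_{mi} - ∂_m g_{ij}); the metric is diagonal, so only the m = k term contributes.
Non-zero symbols (using the symmetry Γ^k_{ij} = Γ^k_{ji}):
Γ^θ_{φ φ} = (1/2) g^{θθ} (∂_φ g_{θφ} + ∂_φ g_{θφ} - ∂_θ g_{φφ}) = (1/2)(1/a^2)((0) + (0) - (a^2*sin(2*θ))) = -sin(2*θ)/2
Γ^φ_{θ φ} = (1/2) g^{φφ} (∂_θ g_{φφ} + ∂_φ g_{φθ} - ∂_φ g_{θφ}) = (1/2)(1/(a^2*sin(θ)^2))((a^2*sin(2*θ)) + (0) - (0)) = 1/tan(θ)
All other Christoffel symbols are zero.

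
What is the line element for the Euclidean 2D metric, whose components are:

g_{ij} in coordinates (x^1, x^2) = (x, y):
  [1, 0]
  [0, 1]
ds^2 = g_{ij} dx^i dx^j; only the non-zero components contribute.
ds^2 = dx^2 + dy^2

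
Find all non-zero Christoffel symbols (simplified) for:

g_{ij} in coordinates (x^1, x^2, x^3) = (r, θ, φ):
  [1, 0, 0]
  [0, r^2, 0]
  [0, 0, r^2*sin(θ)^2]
Using Γ^k_{ij} = (1/2) g^{km} (∂_i g_{mj} + ∂_j g_{mi} - ∂_m g_{ij}); the metric is diagonal, so only the m = k term contributes.
Non-zero symbols (using the symmetry Γ^k_{ij} = Γ^k_{ji}):
Γ^r_{θ θ} = (1/2) g^{rr} (∂_θ g_{rθ} + ∂_θ g_{rθ} - ∂_r g_{θθ}) = (1/2)(1)((0) + (0) - (2*r)) = -r
Γ^r_{φ φ} = (1/2) g^{rr} (∂_φ g_{rφ} + ∂_φ g_{rφ} - ∂_r g_{φφ}) = (1/2)(1)((0) + (0) - (2*r*sin(θ)^2)) = -r*sin(θ)^2
Γ^θ_{r θ} = (1/2) g^{θθ} (∂_r g_{θθ} + ∂_θ g_{θr} - ∂_θ g_{rθ}) = (1/2)(1/r^2)((2*r) + (0) - (0)) = 1/r
Γ^θ_{φ φ} = (1/2) g^{θθ} (∂_φ g_{θφ} + ∂_φ g_{θφ} - ∂_θ g_{φφ}) = (1/2)(1/r^2)((0) + (0) - (r^2*sin(2*θ))) = -sin(2*θ)/2
Γ^φ_{r φ} = (1/2) g^{φφ} (∂_r g_{φφ} + ∂_φ g_{φr} - ∂_φ g_{rφ}) = (1/2)(1/(r^2*sin(θ)^2))((2*r*sin(θ)^2) + (0) - (0)) = 1/r
Γ^φ_{θ φ} = (1/2) g^{φφ} (∂_θ g_{φφ} + ∂_φ g_{φθ} - ∂_φ g_{θφ}) = (1/2)(1/(r^2*sin(θ)^2))((r^2*sin(2*θ)) + (0) - (0)) = 1/tan(θ)
All other Christoffel symbols are zero.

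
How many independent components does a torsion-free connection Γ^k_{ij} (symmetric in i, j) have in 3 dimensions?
Γ^k_{ij} has n choices for the upper index and n(n+1)/2 independent symmetric lower index pairs.
Total = 3 × 3×4/2 = 3 × 6 = 18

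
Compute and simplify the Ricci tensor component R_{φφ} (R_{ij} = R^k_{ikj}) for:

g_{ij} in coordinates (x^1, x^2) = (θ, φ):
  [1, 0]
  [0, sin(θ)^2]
Non-zero Christoffel symbols (Γ^k_{ij} = Γ^k_{ji}):
Γ^θ_{φ φ} = -sin(2*θ)/2
Γ^φ_{θ φ} = 1/tan(θ)
R^θ_{φ θ φ} = ∂_θ Γ^θ_{φ φ} - ∂_φ Γ^θ_{φ θ} + Γ^θ_{θ m} Γ^m_{φ φ} - Γ^θ_{φ m} Γ^m_{φ θ}
  = (-cos(2*θ)) - (0) + (0) - (-cos(θ)^2) = sin(θ)^2
R^φ_{φ φ φ} = 0 (a repeated index in an antisymmetric pair)
R_{φφ} = R^θ_{φ θ φ} + R^φ_{φ φ φ} = (sin(θ)^2) + (0) = sin(θ)^2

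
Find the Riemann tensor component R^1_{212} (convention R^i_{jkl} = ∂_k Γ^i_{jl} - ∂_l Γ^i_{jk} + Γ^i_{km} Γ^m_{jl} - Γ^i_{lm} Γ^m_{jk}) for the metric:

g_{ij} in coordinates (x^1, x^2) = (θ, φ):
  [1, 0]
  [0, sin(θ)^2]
Non-zero Christoffel symbols (Γ^k_{ij} = Γ^k_{ji}):
Γ^θ_{φ φ} = -sin(2*θ)/2
Γ^φ_{θ φ} = 1/tan(θ)
R^θ_{φ θ φ} = ∂_θ Γ^θ_{φ φ} - ∂_φ Γ^θ_{φ θ} + Γ^θ_{θ m} Γ^m_{φ φ} - Γ^θ_{φ m} Γ^m_{φ θ}
  = (-cos(2*θ)) - (0) + (0) - (-cos(θ)^2) = sin(θ)^2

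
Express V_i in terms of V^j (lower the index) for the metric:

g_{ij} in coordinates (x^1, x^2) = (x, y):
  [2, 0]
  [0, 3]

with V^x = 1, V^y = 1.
V_i = g_{ij} V^j:
V_x = (2)(1) + (0)(1) = 2
V_y = (0)(1) + (3)(1) = 3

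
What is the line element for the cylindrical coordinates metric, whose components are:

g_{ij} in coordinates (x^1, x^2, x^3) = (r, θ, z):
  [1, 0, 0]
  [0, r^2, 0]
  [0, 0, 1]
ds^2 = g_{ij} dx^i dx^j; only the non-zero components contribute.
ds^2 = dr^2 + r^2 dθ^2 + dz^2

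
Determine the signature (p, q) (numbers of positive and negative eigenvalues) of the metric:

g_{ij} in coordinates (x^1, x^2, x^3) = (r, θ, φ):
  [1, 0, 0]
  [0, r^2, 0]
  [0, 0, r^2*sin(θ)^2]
The metric is diagonal, so its eigenvalues are the diagonal entries: 1, r^2, r^2*sin(θ)^2 (at a generic point, where coordinate-dependent entries are positive).
3 positive, 0 negative.
(3, 0) - Riemannian (positive definite)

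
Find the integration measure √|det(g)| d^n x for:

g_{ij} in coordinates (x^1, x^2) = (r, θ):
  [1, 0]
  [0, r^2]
det(g) = r^2
√|det(g)| = r
Volume element: dV = r dr dθ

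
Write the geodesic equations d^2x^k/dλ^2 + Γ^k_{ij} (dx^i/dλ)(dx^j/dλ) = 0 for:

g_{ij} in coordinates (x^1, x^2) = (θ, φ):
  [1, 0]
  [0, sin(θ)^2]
Geodesic equation: d^2x^k/dλ^2 + Γ^k_{ij} (dx^i/dλ)(dx^j/dλ) = 0.
Non-zero Christoffel symbols:
Γ^θ_{φ φ} = -sin(2*θ)/2
Γ^φ_{θ φ} = 1/tan(θ)
Substituting (the symmetric pair Γ^k_{ij}, Γ^k_{ji} combines into a factor 2):
d^2θ/dλ^2 - (sin(2*θ)/2) (dφ/dλ)^2 = 0
d^2φ/dλ^2 + (2/tan(θ)) (dθ/dλ)(dφ/dλ) = 0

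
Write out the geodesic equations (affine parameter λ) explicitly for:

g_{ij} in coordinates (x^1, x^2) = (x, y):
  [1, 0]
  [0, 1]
Geodesic equation: d^2x^k/dλ^2 + Γ^k_{ij} (dx^i/dλ)(dx^j/dλ) = 0.
All Christoffel symbols vanish, so the geodesics are straight lines:
d^2x/dλ^2 = 0
d^2y/dλ^2 = 0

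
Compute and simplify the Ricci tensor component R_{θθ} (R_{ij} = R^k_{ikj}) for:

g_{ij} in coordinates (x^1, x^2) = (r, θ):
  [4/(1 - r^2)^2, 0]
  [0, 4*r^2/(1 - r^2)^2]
Non-zero Christoffel symbols (Γ^k_{ij} = Γ^k_{ji}):
Γ^r_{r r} = 2*r/(1 - r^2)
Γ^r_{θ θ} = (r^3 + r)/(r^2 - 1)
Γ^θ_{r θ} = (-r^2 - 1)/(r^3 - r)
R^r_{θ r θ} = ∂_r Γ^r_{θ θ} - ∂_θ Γ^r_{θ r} + Γ^r_{r m} Γ^m_{θ θ} - Γ^r_{θ m} Γ^m_{θ r}
  = ((r^4 - 4*r^2 - 1)/(r^2 - 1)^2) - (0) + (-2*r^2*(r^2 + 1)/(r^2 - 1)^2) - (-(r^2 + 1)^2/(r^2 - 1)^2) = -4*r^2/(r^2 - 1)^2
R^θ_{θ θ θ} = 0 (a repeated index in an antisymmetric pair)
R_{θθ} = R^r_{θ r θ} + R^θ_{θ θ θ} = (-4*r^2/(r^2 - 1)^2) + (0) = -4*r^2/(r^2 - 1)^2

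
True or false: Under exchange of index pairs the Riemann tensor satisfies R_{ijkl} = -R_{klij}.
The pair-exchange symmetry has a plus sign: R_{ijkl} = +R_{klij}.
False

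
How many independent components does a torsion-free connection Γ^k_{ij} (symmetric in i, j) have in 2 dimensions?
Γ^k_{ij} has n choices for the upper index and n(n+1)/2 independent symmetric lower index pairs.
Total = 2 × 2×3/2 = 2 × 3 = 6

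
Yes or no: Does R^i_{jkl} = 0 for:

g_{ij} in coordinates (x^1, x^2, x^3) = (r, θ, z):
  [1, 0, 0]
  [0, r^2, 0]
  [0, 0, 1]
Non-zero Christoffel symbols:
Γ^r_{θ θ} = -r
Γ^θ_{r θ} = 1/r
Ricci tensor: R_{rr} = 0, R_{rθ} = 0, R_{rz} = 0, R_{θθ} = 0, R_{θz} = 0, R_{zz} = 0
All R_{ij} vanish; in 3 dimensions the Riemann tensor is fully determined by the Ricci tensor, so R^i_{jkl} = 0: the metric is flat (curvilinear coordinates on flat space).
Yes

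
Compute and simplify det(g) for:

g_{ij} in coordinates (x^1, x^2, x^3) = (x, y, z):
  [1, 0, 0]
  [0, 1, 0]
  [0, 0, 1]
Diagonal metric: det(g) = g_{11}·g_{22}·g_{33}
= (1)·(1)·(1)
det(g) = 1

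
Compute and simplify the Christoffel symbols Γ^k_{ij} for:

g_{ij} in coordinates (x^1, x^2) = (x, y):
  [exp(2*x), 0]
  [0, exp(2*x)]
Using Γ^k_{ij} = (1/2) g^{km} (∂_i g_{mj} + ∂_j g_{mi} - ∂_m g_{ij}); the metric is diagonal, so only the m = k term contributes.
Non-zero symbols (using the symmetry Γ^k_{ij} = Γ^k_{ji}):
Γ^x_{x x} = (1/2) g^{xx} (∂_x g_{xx} + ∂_x g_{xx} - ∂_x g_{xx}) = (1/2)(exp(-2*x))((2*exp(2*x)) + (2*exp(2*x)) - (2*exp(2*x))) = 1
Γ^x_{y y} = (1/2) g^{xx} (∂_y g_{xy} + ∂_y g_{xy} - ∂_x g_{yy}) = (1/2)(exp(-2*x))((0) + (0) - (2*exp(2*x))) = -1
Γ^y_{x y} = (1/2) g^{yy} (∂_x g_{yy} + ∂_y g_{yx} - ∂_y g_{xy}) = (1/2)(exp(-2*x))((2*exp(2*x)) + (0) - (0)) = 1
All other Christoffel symbols are zero.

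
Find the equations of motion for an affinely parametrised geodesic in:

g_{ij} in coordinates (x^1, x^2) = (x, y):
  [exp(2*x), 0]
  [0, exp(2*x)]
Geodesic equation: d^2x^k/dλ^2 + Γ^k_{ij} (dx^i/dλ)(dx^j/dλ) = 0.
Non-zero Christoffel symbols:
Γ^x_{x x} = 1
Γ^x_{y y} = -1
Γ^y_{x y} = 1
Substituting (the symmetric pair Γ^k_{ij}, Γ^k_{ji} combines into a factor 2):
d^2x/dλ^2 + (dx/dλ)^2 - (dy/dλ)^2 = 0
d^2y/dλ^2 + 2 (dx/dλ)(dy/dλ) = 0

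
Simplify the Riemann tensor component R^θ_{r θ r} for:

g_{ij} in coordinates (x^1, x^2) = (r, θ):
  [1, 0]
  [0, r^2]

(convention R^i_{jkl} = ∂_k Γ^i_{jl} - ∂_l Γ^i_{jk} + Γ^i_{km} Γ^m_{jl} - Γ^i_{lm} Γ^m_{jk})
Non-zero Christoffel symbols (Γ^k_{ij} = Γ^k_{ji}):
Γ^r_{θ θ} = -r
Γ^θ_{r θ} = 1/r
R^θ_{r θ r} = ∂_θ Γ^θ_{r r} - ∂_r Γ^θ_{r θ} + Γ^θ_{θ m} Γ^m_{r r} - Γ^θ_{r m} Γ^m_{r θ}
  = (0) - (-1/r^2) + (0) - (1/r^2) = 0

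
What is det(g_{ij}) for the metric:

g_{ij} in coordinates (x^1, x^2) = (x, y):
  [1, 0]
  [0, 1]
For a 2×2 metric: det(g) = g_{11}·g_{22} - g_{12}·g_{21}
= (1)·(1) - (0)·(0)
= 1 - 0
det(g) = 1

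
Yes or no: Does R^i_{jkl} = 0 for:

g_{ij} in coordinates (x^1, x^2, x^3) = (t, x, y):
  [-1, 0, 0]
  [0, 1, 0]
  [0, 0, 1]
All metric components are constant, so every Christoffel symbol vanishes and R^i_{jkl} = 0.
Yes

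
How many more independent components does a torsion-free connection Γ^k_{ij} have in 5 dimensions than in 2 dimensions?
Independent components in n dimensions: n × n(n+1)/2 = n^2(n+1)/2.
5D: 5 × 15 = 75
2D: 2 × 3 = 6
Difference = 75 - 6 = 69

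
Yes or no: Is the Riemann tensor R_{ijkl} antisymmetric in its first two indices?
R_{ijkl} = -R_{jikl} (follows from metric compatibility).
Yes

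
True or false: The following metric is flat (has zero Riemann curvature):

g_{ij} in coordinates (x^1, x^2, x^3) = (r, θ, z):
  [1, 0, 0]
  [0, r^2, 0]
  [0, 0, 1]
Non-zero Christoffel symbols:
Γ^r_{θ θ} = -r
Γ^θ_{r θ} = 1/r
Ricci tensor: R_{rr} = 0, R_{rθ} = 0, R_{rz} = 0, R_{θθ} = 0, R_{θz} = 0, R_{zz} = 0
All R_{ij} vanish; in 3 dimensions the Riemann tensor is fully determined by the Ricci tensor, so R^i_{jkl} = 0: the metric is flat (curvilinear coordinates on flat space).
True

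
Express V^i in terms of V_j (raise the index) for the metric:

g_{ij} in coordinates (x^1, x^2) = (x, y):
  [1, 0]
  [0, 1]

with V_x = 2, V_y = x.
Inverse metric (diagonal): g^{xx} = 1, g^{yy} = 1
V^i = g^{ij} V_j:
V^x = (1)(2) + (0)(x) = 2
V^y = (0)(2) + (1)(x) = x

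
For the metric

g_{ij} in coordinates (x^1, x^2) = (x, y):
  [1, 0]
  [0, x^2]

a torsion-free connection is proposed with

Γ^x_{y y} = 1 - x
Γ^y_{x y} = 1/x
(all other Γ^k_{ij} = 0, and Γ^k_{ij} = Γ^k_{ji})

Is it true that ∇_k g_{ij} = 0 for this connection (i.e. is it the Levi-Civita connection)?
Using ∇_k g_{ij} = ∂_k g_{ij} - Γ^m_{ki} g_{mj} - Γ^m_{kj} g_{im}:
∇_y g_{xy} = (0) - (x) - (1 - x) = -1 ≠ 0
So the connection is not metric compatible (it is not the Levi-Civita connection).
No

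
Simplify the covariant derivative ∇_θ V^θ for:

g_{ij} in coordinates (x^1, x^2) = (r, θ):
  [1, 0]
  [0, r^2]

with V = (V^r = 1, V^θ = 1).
Non-zero Christoffel symbols:
Γ^r_{θ θ} = -r
Γ^θ_{r θ} = 1/r
∇_θ V^θ = ∂_θ V^θ + Γ^θ_{θ j} V^j
  = (0) + (1/r)(1) + (0)(1)
  = 1/r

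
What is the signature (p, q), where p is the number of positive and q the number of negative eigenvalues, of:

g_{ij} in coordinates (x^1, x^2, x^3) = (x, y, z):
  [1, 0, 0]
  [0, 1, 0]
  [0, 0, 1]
The metric is diagonal, so its eigenvalues are the diagonal entries: 1, 1, 1 (at a generic point, where coordinate-dependent entries are positive).
3 positive, 0 negative.
(3, 0) - Riemannian (positive definite)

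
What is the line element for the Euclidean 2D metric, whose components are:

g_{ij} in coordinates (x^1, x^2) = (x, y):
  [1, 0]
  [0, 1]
ds^2 = g_{ij} dx^i dx^j; only the non-zero components contribute.
ds^2 = dx^2 + dy^2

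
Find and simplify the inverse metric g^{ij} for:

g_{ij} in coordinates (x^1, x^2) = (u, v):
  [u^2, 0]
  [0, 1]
The metric is diagonal, so g^{ij} is diagonal with entries 1/g_{ii}: diag(1/(u^2), 1).
g^{ij}:
  [1/u^2, 0]
  [0, 1]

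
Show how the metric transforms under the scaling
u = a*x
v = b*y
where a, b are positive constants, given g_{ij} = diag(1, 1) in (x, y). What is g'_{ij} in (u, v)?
Invert the transformation: x = u/a, y = v/b
g'_{ij} = (∂x^k/∂x'^i)(∂x^l/∂x'^j) g_{kl}; with g_{kl} = δ_{kl} this is Σ_k (∂x^k/∂x'^i)(∂x^k/∂x'^j).
Jacobian: ∂x/∂u = 1/a, ∂x/∂v = 0, ∂y/∂u = 0, ∂y/∂v = 1/b
g'_{uu} = (1/a)(1/a) + (0)(0) = 1/a^2
g'_{uv} = (1/a)(0) + (0)(1/b) = 0
g'_{vv} = (0)(0) + (1/b)(1/b) = 1/b^2
g'_{ij} = diag(1/a^2, 1/b^2)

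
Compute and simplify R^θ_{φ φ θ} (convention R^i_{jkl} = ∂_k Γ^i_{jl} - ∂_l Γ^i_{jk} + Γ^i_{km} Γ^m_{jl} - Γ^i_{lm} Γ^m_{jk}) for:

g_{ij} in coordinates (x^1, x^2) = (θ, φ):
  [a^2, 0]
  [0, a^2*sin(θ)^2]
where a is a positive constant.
Non-zero Christoffel symbols (Γ^k_{ij} = Γ^k_{ji}):
Γ^θ_{φ φ} = -sin(2*θ)/2
Γ^φ_{θ φ} = 1/tan(θ)
R^θ_{φ φ θ} = ∂_φ Γ^θ_{φ θ} - ∂_θ Γ^θ_{φ φ} + Γ^θ_{φ m} Γ^m_{φ θ} - Γ^θ_{θ m} Γ^m_{φ φ}
  = (0) - (-cos(2*θ)) + (-cos(θ)^2) - (0) = -sin(θ)^2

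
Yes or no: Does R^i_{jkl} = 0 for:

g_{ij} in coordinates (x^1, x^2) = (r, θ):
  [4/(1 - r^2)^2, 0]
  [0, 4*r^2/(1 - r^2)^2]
Non-zero Christoffel symbols:
Γ^r_{r r} = 2*r/(1 - r^2)
Γ^r_{θ θ} = (r^3 + r)/(r^2 - 1)
Γ^θ_{r θ} = (-r^2 - 1)/(r^3 - r)
Ricci tensor: R_{rr} = -4/(r^2 - 1)^2, R_{rθ} = 0, R_{θθ} = -4*r^2/(r^2 - 1)^2
The Ricci tensor is non-zero, so the Riemann tensor is non-zero: not flat.
No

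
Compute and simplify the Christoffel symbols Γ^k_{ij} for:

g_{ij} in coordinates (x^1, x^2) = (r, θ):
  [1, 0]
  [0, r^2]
Using Γ^k_{ij} = (1/2) g^{km} (∂_i g_{mj} + ∂_j g_{mi} - ∂_m g_{ij}); the metric is diagonal, so only the m = k term contributes.
Non-zero symbols (using the symmetry Γ^k_{ij} = Γ^k_{ji}):
Γ^r_{θ θ} = (1/2) g^{rr} (∂_θ g_{rθ} + ∂_θ g_{rθ} - ∂_r g_{θθ}) = (1/2)(1)((0) + (0) - (2*r)) = -r
Γ^θ_{r θ} = (1/2) g^{θθ} (∂_r g_{θθ} + ∂_θ g_{θr} - ∂_θ g_{rθ}) = (1/2)(1/r^2)((2*r) + (0) - (0)) = 1/r
All other Christoffel symbols are zero.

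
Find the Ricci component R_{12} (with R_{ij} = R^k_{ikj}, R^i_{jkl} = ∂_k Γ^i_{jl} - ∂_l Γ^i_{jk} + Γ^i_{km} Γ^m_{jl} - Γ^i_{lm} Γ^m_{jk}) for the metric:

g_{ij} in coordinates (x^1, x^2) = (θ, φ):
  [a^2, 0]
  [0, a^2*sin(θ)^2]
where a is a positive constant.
Non-zero Christoffel symbols (Γ^k_{ij} = Γ^k_{ji}):
Γ^θ_{φ φ} = -sin(2*θ)/2
Γ^φ_{θ φ} = 1/tan(θ)
R^θ_{θ θ φ} = 0 (a repeated index in an antisymmetric pair)
R^φ_{θ φ φ} = 0 (a repeated index in an antisymmetric pair)
R_{θφ} = R^θ_{θ θ φ} + R^φ_{θ φ φ} = (0) + (0) = 0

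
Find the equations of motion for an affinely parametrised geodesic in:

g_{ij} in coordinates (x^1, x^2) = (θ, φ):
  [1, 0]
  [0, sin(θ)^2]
Geodesic equation: d^2x^k/dλ^2 + Γ^k_{ij} (dx^i/dλ)(dx^j/dλ) = 0.
Non-zero Christoffel symbols:
Γ^θ_{φ φ} = -sin(2*θ)/2
Γ^φ_{θ φ} = 1/tan(θ)
Substituting (the symmetric pair Γ^k_{ij}, Γ^k_{ji} combines into a factor 2):
d^2θ/dλ^2 - (sin(2*θ)/2) (dφ/dλ)^2 = 0
d^2φ/dλ^2 + (2/tan(θ)) (dθ/dλ)(dφ/dλ) = 0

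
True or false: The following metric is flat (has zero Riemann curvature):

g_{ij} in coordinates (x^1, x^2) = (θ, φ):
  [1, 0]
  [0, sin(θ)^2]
Non-zero Christoffel symbols:
Γ^θ_{φ φ} = -sin(2*θ)/2
Γ^φ_{θ φ} = 1/tan(θ)
Ricci tensor: R_{θθ} = 1, R_{θφ} = 0, R_{φφ} = sin(θ)^2
The Ricci tensor is non-zero, so the Riemann tensor is non-zero: not flat.
False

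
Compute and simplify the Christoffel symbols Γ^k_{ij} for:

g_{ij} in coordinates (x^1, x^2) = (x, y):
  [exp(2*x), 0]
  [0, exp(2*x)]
Using Γ^k_{ij} = (1/2) g^{km} (∂_i g_{mj} + ∂_j g_{mi} - ∂_m g_{ij}); the metric is diagonal, so only the m = k term contributes.
Non-zero symbols (using the symmetry Γ^k_{ij} = Γ^k_{ji}):
Γ^x_{x x} = (1/2) g^{xx} (∂_x g_{xx} + ∂_x g_{xx} - ∂_x g_{xx}) = (1/2)(exp(-2*x))((2*exp(2*x)) + (2*exp(2*x)) - (2*exp(2*x))) = 1
Γ^x_{y y} = (1/2) g^{xx} (∂_y g_{xy} + ∂_y g_{xy} - ∂_x g_{yy}) = (1/2)(exp(-2*x))((0) + (0) - (2*exp(2*x))) = -1
Γ^y_{x y} = (1/2) g^{yy} (∂_x g_{yy} + ∂_y g_{yx} - ∂_y g_{xy}) = (1/2)(exp(-2*x))((2*exp(2*x)) + (0) - (0)) = 1
All other Christoffel symbols are zero.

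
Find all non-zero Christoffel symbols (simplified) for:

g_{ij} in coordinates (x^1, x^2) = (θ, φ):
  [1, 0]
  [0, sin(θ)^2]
Using Γ^k_{ij} = (1/2) g^{km} (∂_i g_{mj} + ∂_j g_{mi} - ∂_m g_{ij}); the metric is diagonal, so only the m = k term contributes.
Non-zero symbols (using the symmetry Γ^k_{ij} = Γ^k_{ji}):
Γ^θ_{φ φ} = (1/2) g^{θθ} (∂_φ g_{θφ} + ∂_φ g_{θφ} - ∂_θ g_{φφ}) = (1/2)(1)((0) + (0) - (sin(2*θ))) = -sin(2*θ)/2
Γ^φ_{θ φ} = (1/2) g^{φφ} (∂_θ g_{φφ} + ∂_φ g_{φθ} - ∂_φ g_{θφ}) = (1/2)(1/sin(θ)^2)((sin(2*θ)) + (0) - (0)) = 1/tan(θ)
All other Christoffel symbols are zero.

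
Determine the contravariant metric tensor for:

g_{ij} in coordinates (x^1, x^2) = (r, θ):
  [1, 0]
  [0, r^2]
The metric is diagonal, so g^{ij} is diagonal with entries 1/g_{ii}: diag(1, 1/(r^2)).
g^{ij}:
  [1, 0]
  [0, 1/r^2]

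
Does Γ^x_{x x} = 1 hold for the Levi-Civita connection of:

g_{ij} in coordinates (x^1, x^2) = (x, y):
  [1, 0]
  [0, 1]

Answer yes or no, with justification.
Γ^x_{x x} = (1/2) g^{xx} (∂_x g_{xx} + ∂_x g_{xx} - ∂_x g_{xx}) = (1/2)(1)((0) + (0) - (0)) = 0
This differs from the proposed value 1.
No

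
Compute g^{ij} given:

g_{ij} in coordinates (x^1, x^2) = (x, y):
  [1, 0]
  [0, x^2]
The metric is diagonal, so g^{ij} is diagonal with entries 1/g_{ii}: diag(1, 1/(x^2)).
g^{ij}:
  [1, 0]
  [0, 1/x^2]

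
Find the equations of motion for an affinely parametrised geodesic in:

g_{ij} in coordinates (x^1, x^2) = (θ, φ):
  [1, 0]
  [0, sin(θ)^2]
Geodesic equation: d^2x^k/dλ^2 + Γ^k_{ij} (dx^i/dλ)(dx^j/dλ) = 0.
Non-zero Christoffel symbols:
Γ^θ_{φ φ} = -sin(2*θ)/2
Γ^φ_{θ φ} = 1/tan(θ)
Substituting (the symmetric pair Γ^k_{ij}, Γ^k_{ji} combines into a factor 2):
d^2θ/dλ^2 - (sin(2*θ)/2) (dφ/dλ)^2 = 0
d^2φ/dλ^2 + (2/tan(θ)) (dθ/dλ)(dφ/dλ) = 0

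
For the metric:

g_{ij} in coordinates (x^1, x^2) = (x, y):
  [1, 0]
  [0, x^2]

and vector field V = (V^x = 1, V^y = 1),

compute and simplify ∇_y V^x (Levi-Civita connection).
Non-zero Christoffel symbols:
Γ^x_{y y} = -x
Γ^y_{x y} = 1/x
∇_y V^x = ∂_y V^x + Γ^x_{y j} V^j
  = (0) + (0)(1) + (-x)(1)
  = -x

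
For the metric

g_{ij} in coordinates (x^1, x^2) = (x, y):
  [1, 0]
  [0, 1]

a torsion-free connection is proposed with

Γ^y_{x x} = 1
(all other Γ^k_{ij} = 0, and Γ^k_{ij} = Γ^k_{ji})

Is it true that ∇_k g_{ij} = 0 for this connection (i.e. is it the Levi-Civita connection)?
Using ∇_k g_{ij} = ∂_k g_{ij} - Γ^m_{ki} g_{mj} - Γ^m_{kj} g_{im}:
∇_x g_{xy} = (0) - (1) - (0) = -1 ≠ 0
So the connection is not metric compatible (it is not the Levi-Civita connection).
No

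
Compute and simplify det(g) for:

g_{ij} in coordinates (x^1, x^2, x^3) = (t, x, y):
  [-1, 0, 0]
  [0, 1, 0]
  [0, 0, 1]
Diagonal metric: det(g) = g_{11}·g_{22}·g_{33}
= (-1)·(1)·(1)
det(g) = -1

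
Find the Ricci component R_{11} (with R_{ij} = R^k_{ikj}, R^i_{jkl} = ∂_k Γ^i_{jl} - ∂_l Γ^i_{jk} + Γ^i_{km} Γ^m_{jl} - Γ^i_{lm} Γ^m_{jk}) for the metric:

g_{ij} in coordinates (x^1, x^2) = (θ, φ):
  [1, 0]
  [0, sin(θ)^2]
Non-zero Christoffel symbols (Γ^k_{ij} = Γ^k_{ji}):
Γ^θ_{φ φ} = -sin(2*θ)/2
Γ^φ_{θ φ} = 1/tan(θ)
R^θ_{θ θ θ} = 0 (a repeated index in an antisymmetric pair)
R^φ_{θ φ θ} = ∂_φ Γ^φ_{θ θ} - ∂_θ Γ^φ_{θ φ} + Γ^φ_{φ m} Γ^m_{θ θ} - Γ^φ_{θ m} Γ^m_{θ φ}
  = (0) - (-1/sin(θ)^2) + (0) - (1/tan(θ)^2) = 1
R_{θθ} = R^θ_{θ θ θ} + R^φ_{θ φ θ} = (0) + (1) = 1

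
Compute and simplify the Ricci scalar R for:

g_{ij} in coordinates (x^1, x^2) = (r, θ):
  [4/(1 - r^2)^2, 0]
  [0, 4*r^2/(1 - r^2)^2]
Non-zero Christoffel symbols (Γ^k_{ij} = Γ^k_{ji}):
Γ^r_{r r} = 2*r/(1 - r^2)
Γ^r_{θ θ} = (r^3 + r)/(r^2 - 1)
Γ^θ_{r θ} = (-r^2 - 1)/(r^3 - r)
Ricci tensor (R_{ij} = R^k_{ikj}): R_{rr} = -4/(r^2 - 1)^2, R_{rθ} = 0, R_{θθ} = -4*r^2/(r^2 - 1)^2
Inverse metric: g^{rr} = (1 - r^2)^2/4, g^{θθ} = (1 - r^2)^2/(4*r^2)
R = g^{ij} R_{ij} = ((1 - r^2)^2/4)(-4/(r^2 - 1)^2) + ((1 - r^2)^2/(4*r^2))(-4*r^2/(r^2 - 1)^2) = -2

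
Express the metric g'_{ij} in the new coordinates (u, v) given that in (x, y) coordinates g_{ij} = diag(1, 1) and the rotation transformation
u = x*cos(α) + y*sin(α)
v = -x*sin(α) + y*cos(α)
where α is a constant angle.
Invert the transformation: x = u*cos(α) - v*sin(α), y = u*sin(α) + v*cos(α)
g'_{ij} = (∂x^k/∂x'^i)(∂x^l/∂x'^j) g_{kl}; with g_{kl} = δ_{kl} this is Σ_k (∂x^k/∂x'^i)(∂x^k/∂x'^j).
Jacobian: ∂x/∂u = cos(α), ∂x/∂v = -sin(α), ∂y/∂u = sin(α), ∂y/∂v = cos(α)
g'_{uu} = (cos(α))(cos(α)) + (sin(α))(sin(α)) = 1
g'_{uv} = (cos(α))(-sin(α)) + (sin(α))(cos(α)) = 0
g'_{vv} = (-sin(α))(-sin(α)) + (cos(α))(cos(α)) = 1
g'_{ij} = diag(1, 1)
The Euclidean metric is invariant under rotations.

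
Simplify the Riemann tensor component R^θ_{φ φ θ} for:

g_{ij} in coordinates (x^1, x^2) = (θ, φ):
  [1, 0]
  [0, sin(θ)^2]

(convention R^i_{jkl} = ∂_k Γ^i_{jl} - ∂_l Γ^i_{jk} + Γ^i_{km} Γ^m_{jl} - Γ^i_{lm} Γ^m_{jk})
Non-zero Christoffel symbols (Γ^k_{ij} = Γ^k_{ji}):
Γ^θ_{φ φ} = -sin(2*θ)/2
Γ^φ_{θ φ} = 1/tan(θ)
R^θ_{φ φ θ} = ∂_φ Γ^θ_{φ θ} - ∂_θ Γ^θ_{φ φ} + Γ^θ_{φ m} Γ^m_{φ θ} - Γ^θ_{θ m} Γ^m_{φ φ}
  = (0) - (-cos(2*θ)) + (-cos(θ)^2) - (0) = -sin(θ)^2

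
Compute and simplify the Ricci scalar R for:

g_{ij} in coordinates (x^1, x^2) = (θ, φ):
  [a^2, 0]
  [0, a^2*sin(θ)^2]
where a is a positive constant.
Non-zero Christoffel symbols (Γ^k_{ij} = Γ^k_{ji}):
Γ^θ_{φ φ} = -sin(2*θ)/2
Γ^φ_{θ φ} = 1/tan(θ)
Ricci tensor (R_{ij} = R^k_{ikj}): R_{θθ} = 1, R_{θφ} = 0, R_{φφ} = sin(θ)^2
Inverse metric: g^{θθ} = 1/a^2, g^{φφ} = 1/(a^2*sin(θ)^2)
R = g^{ij} R_{ij} = (1/a^2)(1) + (1/(a^2*sin(θ)^2))(sin(θ)^2) = 2/a^2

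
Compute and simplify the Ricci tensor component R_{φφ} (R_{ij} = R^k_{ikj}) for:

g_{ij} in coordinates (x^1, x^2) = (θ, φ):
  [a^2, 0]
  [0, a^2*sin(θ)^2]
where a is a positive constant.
Non-zero Christoffel symbols (Γ^k_{ij} = Γ^k_{ji}):
Γ^θ_{φ φ} = -sin(2*θ)/2
Γ^φ_{θ φ} = 1/tan(θ)
R^θ_{φ θ φ} = ∂_θ Γ^θ_{φ φ} - ∂_φ Γ^θ_{φ θ} + Γ^θ_{θ m} Γ^m_{φ φ} - Γ^θ_{φ m} Γ^m_{φ θ}
  = (-cos(2*θ)) - (0) + (0) - (-cos(θ)^2) = sin(θ)^2
R^φ_{φ φ φ} = 0 (a repeated index in an antisymmetric pair)
R_{φφ} = R^θ_{φ θ φ} + R^φ_{φ φ φ} = (sin(θ)^2) + (0) = sin(θ)^2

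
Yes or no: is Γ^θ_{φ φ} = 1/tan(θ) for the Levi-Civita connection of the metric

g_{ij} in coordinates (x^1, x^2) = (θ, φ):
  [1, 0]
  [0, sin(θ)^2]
Γ^θ_{φ φ} = (1/2) g^{θθ} (∂_φ g_{θφ} + ∂_φ g_{θφ} - ∂_θ g_{φφ}) = (1/2)(1)((0) + (0) - (sin(2*θ))) = -sin(2*θ)/2
This differs from the proposed value 1/tan(θ).
No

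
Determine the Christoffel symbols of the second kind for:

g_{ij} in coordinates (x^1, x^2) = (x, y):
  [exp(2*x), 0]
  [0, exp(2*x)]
Using Γ^k_{ij} = (1/2) g^{km} (∂_i g_{mj} + ∂_j g_{mi} - ∂_m g_{ij}); the metric is diagonal, so only the m = k term contributes.
Non-zero symbols (using the symmetry Γ^k_{ij} = Γ^k_{ji}):
Γ^x_{x x} = (1/2) g^{xx} (∂_x g_{xx} + ∂_x g_{xx} - ∂_x g_{xx}) = (1/2)(exp(-2*x))((2*exp(2*x)) + (2*exp(2*x)) - (2*exp(2*x))) = 1
Γ^x_{y y} = (1/2) g^{xx} (∂_y g_{xy} + ∂_y g_{xy} - ∂_x g_{yy}) = (1/2)(exp(-2*x))((0) + (0) - (2*exp(2*x))) = -1
Γ^y_{x y} = (1/2) g^{yy} (∂_x g_{yy} + ∂_y g_{yx} - ∂_y g_{xy}) = (1/2)(exp(-2*x))((2*exp(2*x)) + (0) - (0)) = 1
All other Christoffel symbols are zero.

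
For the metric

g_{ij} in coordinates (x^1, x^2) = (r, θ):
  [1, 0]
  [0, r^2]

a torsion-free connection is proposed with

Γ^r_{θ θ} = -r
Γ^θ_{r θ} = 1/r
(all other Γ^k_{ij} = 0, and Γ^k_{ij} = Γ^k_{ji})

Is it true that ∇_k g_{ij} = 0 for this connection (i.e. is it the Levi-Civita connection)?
Using ∇_k g_{ij} = ∂_k g_{ij} - Γ^m_{ki} g_{mj} - Γ^m_{kj} g_{im}:
e.g. ∇_r g_{θθ} = (2*r) - (r) - (r) = 0
Every component ∇_k g_{ij} vanishes: the connection is metric compatible.
Yes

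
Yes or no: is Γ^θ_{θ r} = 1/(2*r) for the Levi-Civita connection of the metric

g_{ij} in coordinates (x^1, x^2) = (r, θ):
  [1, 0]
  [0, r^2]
Γ^θ_{θ r} = (1/2) g^{θθ} (∂_θ g_{θr} + ∂_r g_{θθ} - ∂_θ g_{θr}) = (1/2)(1/r^2)((0) + (2*r) - (0)) = 1/r
This differs from the proposed value 1/(2*r).
No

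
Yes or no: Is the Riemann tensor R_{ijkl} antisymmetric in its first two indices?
R_{ijkl} = -R_{jikl} (follows from metric compatibility).
Yes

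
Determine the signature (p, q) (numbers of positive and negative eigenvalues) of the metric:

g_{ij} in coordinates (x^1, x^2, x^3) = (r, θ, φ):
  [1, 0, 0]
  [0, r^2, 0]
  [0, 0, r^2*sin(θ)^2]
The metric is diagonal, so its eigenvalues are the diagonal entries: 1, r^2, r^2*sin(θ)^2 (at a generic point, where coordinate-dependent entries are positive).
3 positive, 0 negative.
(3, 0) - Riemannian (positive definite)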